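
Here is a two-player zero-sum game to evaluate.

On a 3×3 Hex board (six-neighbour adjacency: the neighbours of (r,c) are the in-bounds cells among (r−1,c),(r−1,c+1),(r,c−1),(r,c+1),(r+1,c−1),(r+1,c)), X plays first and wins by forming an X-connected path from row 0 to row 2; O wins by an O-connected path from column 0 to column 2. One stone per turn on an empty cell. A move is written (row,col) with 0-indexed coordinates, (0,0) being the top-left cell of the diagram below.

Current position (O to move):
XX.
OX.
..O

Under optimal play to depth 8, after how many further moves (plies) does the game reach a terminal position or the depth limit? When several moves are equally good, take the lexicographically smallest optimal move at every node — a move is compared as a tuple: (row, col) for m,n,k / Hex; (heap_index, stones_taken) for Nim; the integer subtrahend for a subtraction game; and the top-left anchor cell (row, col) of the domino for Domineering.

PV length from [XX./OX./..O]: 4 plies

p1 O@[XX./OX./..O]: (0,2)[XXO/OX./..O]-1* (1,2)[XX./OXO/..O]-1 (2,0)[XX./OX./O.O]-1 (2,1)[XX./OX./.OO]-1
p2 X@[XXO/OX./..O]: (1,2)[XXO/OXX/..O]+1* (2,0)[XXO/OX./X.O]+1 (2,1)[XXO/OX./.XO]+1
p3 O@[XXO/OXX/..O]: (2,0)[XXO/OXX/O.O]-1* (2,1)[XXO/OXX/.OO]-1
p4 X@[XXO/OXX/O.O]: (2,1)[XXO/OXX/OXO]+1*
p5 O@[XXO/OXX/OXO] terminal -1; root [XX./OX./..O] d8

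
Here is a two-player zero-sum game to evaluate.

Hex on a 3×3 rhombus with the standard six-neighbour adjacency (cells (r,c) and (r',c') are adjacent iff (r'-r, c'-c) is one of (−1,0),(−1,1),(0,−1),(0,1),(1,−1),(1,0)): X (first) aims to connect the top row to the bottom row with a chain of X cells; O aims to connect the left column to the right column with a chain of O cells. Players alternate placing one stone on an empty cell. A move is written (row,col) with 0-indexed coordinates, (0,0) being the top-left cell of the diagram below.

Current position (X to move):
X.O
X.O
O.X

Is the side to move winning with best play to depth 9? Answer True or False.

[X.O/X.O/O.X] X move#1: (0,1):-1/XXO/X.O/O.X*, (1,1):-1/X.O/XXO/O.X, (2,1):-1/X.O/X.O/OXX
[XXO/X.O/O.X] O move#2: (1,1):+1/XXO/XOO/O.X*, (2,1):+1/XXO/X.O/OOX
[XXO/XOO/O.X] end (terminal -1, X#3); searched X.O/X.O/O.X to 9

X winning at [X.O/X.O/O.X]: False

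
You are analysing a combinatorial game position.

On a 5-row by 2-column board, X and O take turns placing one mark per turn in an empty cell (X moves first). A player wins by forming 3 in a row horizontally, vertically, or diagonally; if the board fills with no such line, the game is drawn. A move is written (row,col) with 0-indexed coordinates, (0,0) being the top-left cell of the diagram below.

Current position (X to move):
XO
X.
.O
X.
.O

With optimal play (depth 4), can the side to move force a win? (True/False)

[XO/X./.O/X./.O] X move#1: (1,1):-1/XO/XX/.O/X./.O, (2,0):+1/XO/X./XO/X./.O*, (3,1):-1/XO/X./.O/XX/.O, (4,0):-1/XO/X./.O/X./XO
[XO/X./XO/X./.O] end (terminal -1, O#2); searched XO/X./.O/X./.O to 4

X winning at [XO/X./.O/X./.O]: True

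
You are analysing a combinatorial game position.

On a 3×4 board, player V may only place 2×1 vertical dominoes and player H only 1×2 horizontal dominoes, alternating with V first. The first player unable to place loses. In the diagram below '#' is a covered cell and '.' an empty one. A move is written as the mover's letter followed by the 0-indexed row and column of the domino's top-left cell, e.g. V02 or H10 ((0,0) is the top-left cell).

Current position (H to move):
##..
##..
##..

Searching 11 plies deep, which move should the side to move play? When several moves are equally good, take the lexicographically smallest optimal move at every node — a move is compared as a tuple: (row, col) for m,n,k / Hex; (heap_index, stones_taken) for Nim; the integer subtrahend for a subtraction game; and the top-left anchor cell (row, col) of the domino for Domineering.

H's best at [##../##../##..]: H12

ply 1, H at ##../##../##.. | H02=-1→####/##../##..; H12=+1→##../####/##..*; H22=-1→##../##../####
ply 2: ##../####/##.. is terminal -1 (V); from ##../##../##.. depth 11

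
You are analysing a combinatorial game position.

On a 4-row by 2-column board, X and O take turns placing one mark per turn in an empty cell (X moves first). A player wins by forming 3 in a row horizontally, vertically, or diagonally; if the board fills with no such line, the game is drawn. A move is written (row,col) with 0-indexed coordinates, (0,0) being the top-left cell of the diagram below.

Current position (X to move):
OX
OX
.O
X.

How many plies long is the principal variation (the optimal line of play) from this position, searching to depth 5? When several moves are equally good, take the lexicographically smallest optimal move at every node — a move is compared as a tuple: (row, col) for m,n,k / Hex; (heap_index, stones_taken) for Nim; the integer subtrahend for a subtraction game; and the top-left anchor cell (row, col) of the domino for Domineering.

p1 X@[OX/OX/.O/X.]: (2,0)[OX/OX/XO/X.]+0* (3,1)[OX/OX/.O/XX]-1
p2 O@[OX/OX/XO/X.]: (3,1)[OX/OX/XO/XO]+0*
p3 X@[OX/OX/XO/XO] terminal +0; root [OX/OX/.O/X.] d5

PV length from [OX/OX/.O/X.]: 2 plies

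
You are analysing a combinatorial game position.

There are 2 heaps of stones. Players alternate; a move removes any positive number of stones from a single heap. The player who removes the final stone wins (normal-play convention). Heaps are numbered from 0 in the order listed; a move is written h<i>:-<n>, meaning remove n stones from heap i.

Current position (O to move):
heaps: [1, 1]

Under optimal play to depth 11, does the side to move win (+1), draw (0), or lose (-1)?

ply 1, O at (1,1) | h0:-1=-1→(0,1)*; h1:-1=-1→(1,0)
ply 2, X at (0,1) | h1:-1=+1→(0,0)*
ply 3: (0,0) is terminal -1 (O); from (1,1) depth 11

value((1,1), O) = -1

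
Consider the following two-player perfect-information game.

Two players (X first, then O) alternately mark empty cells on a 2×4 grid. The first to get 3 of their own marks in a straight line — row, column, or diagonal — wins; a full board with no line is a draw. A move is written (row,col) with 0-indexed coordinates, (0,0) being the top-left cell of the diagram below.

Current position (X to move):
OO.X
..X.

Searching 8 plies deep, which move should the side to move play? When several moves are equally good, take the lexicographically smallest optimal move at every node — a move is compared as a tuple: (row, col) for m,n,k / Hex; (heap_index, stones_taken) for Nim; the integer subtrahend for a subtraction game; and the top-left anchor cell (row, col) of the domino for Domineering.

[OO.X/..X.] X move#1: (0,2):+0/OOXX/..X.*, (1,0):-1/OO.X/X.X., (1,1):-1/OO.X/.XX., (1,3):-1/OO.X/..XX
[OOXX/..X.] O move#2: (1,0):+0/OOXX/O.X.*, (1,1):+0/OOXX/.OX., (1,3):+0/OOXX/..XO
[OOXX/O.X.] X move#3: (1,1):+0/OOXX/OXX.*, (1,3):+0/OOXX/O.XX
[OOXX/OXX.] O move#4: (1,3):+0/OOXX/OXXO*
[OOXX/OXXO] end (terminal +0, X#5); searched OO.X/..X. to 8

X's best at [OO.X/..X.]: (0,2)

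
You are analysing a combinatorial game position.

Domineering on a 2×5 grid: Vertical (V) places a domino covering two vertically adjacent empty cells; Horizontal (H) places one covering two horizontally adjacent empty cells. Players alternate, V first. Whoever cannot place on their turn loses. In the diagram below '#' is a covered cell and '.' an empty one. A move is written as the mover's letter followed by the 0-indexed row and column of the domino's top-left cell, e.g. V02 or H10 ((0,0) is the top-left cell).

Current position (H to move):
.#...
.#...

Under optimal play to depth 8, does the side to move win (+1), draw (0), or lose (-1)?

value(.#.../.#..., H) = -1

[.#.../.#...] H move#1: H02:-1/.###./.#...*, H03:-1/.#.##/.#..., H12:-1/.#.../.###., H13:-1/.#.../.#.##
[.###./.#...] V move#2: V00:-1/####./##..., V04:+1/.####/.#..#*
[.####/.#..#] H move#3: H12:-1/.####/.####*
[.####/.####] V move#4: V00:+1/#####/#####*
[#####/#####] end (terminal -1, H#5); searched .#.../.#... to 8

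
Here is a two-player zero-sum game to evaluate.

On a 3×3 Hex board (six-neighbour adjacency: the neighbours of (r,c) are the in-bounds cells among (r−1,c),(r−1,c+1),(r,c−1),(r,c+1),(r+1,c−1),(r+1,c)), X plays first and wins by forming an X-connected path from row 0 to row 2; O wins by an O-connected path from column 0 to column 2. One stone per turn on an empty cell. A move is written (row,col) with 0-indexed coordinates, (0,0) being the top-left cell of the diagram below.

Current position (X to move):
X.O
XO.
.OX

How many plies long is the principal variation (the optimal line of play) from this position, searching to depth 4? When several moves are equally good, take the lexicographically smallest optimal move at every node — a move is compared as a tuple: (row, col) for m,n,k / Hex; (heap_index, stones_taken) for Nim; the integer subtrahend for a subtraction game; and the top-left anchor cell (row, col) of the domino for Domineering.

ply 1, X at X.O/XO./.OX | (0,1)=-1→XXO/XO./.OX; (1,2)=-1→X.O/XOX/.OX; (2,0)=+1→X.O/XO./XOX*
ply 2: X.O/XO./XOX is terminal -1 (O); from X.O/XO./.OX depth 4

PV length from [X.O/XO./.OX]: 1 ply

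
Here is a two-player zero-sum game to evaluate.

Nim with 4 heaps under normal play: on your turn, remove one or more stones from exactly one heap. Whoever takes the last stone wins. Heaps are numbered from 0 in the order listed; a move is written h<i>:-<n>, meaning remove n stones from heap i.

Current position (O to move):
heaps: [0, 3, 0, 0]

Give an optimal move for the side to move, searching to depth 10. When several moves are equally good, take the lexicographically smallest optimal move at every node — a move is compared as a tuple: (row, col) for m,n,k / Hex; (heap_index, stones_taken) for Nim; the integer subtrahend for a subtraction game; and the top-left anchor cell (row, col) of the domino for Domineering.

O's best at [(0,3,0,0)]: h1:-3

ply 1, O at (0,3,0,0) | h1:-1=-1→(0,2,0,0); h1:-2=-1→(0,1,0,0); h1:-3=+1→(0,0,0,0)*
ply 2: (0,0,0,0) is terminal -1 (X); from (0,3,0,0) depth 10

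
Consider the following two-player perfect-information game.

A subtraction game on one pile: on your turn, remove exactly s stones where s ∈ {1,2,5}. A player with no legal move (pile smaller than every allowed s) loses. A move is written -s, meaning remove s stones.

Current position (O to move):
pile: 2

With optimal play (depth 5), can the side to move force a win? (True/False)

p1 O@[2]: -1[1]-1 -2[0]+1*
p2 X@[0] terminal -1; root [2] d5

O winning at [2]: True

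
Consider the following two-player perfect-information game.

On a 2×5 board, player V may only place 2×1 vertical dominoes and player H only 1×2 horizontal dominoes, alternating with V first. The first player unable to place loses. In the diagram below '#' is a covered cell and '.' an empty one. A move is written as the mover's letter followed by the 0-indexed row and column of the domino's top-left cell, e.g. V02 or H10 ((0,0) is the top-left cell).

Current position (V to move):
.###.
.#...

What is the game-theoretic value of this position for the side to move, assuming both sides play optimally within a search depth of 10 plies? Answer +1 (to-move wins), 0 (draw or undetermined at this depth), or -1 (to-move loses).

value(.###./.#..., V) = +1

p1 V@[.###./.#...]: V00[####./##...]-1 V04[.####/.#..#]+1*
p2 H@[.####/.#..#]: H12[.####/.####]-1*
p3 V@[.####/.####]: V00[#####/#####]+1*
p4 H@[#####/#####] terminal -1; root [.###./.#...] d10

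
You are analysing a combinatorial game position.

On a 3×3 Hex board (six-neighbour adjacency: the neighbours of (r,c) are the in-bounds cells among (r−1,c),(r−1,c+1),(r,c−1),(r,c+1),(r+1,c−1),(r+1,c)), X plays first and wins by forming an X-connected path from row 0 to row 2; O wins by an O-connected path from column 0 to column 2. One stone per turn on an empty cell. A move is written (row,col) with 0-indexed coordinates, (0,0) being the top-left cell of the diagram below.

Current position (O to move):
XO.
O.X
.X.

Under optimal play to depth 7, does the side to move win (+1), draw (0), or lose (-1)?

value(XO./O.X/.X., O) = +1

p1 O@[XO./O.X/.X.]: (0,2)[XOO/O.X/.X.]+1* (1,1)[XO./OOX/.X.]-1 (2,0)[XO./O.X/OX.]-1 (2,2)[XO./O.X/.XO]-1
p2 X@[XOO/O.X/.X.] terminal -1; root [XO./O.X/.X.] d7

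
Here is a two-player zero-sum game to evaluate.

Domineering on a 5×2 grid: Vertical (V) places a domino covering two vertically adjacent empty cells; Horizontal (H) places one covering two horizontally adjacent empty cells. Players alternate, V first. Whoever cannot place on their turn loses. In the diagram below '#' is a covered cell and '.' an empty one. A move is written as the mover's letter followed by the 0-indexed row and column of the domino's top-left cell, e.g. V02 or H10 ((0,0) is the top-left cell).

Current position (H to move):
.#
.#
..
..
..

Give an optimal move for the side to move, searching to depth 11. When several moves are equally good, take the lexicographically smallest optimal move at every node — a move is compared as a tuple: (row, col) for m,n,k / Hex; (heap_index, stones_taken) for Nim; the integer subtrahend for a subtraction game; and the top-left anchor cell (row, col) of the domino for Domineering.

H's best at [.#/.#/../../..]: H30

[.#/.#/../../..] H move#1: H20:-1/.#/.#/##/../.., H30:+1/.#/.#/../##/..*, H40:-1/.#/.#/../../##
[.#/.#/../##/..] V move#2: V00:-1/##/##/../##/..*, V10:-1/.#/##/#./##/..
[##/##/../##/..] H move#3: H20:+1/##/##/##/##/..*, H40:+1/##/##/../##/##
[##/##/##/##/..] end (terminal -1, V#4); searched .#/.#/../../.. to 11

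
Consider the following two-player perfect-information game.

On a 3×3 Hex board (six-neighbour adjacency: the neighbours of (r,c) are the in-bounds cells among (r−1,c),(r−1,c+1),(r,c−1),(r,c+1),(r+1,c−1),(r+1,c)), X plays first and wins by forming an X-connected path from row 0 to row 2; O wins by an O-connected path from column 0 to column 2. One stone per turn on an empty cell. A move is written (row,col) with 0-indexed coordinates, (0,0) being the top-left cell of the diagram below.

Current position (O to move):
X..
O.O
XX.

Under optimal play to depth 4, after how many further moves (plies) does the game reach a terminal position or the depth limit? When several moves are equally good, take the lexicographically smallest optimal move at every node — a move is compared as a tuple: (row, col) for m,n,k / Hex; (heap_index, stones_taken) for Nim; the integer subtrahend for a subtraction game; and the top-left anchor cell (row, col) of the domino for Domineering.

PV length from [X../O.O/XX.]: 3 plies

[X../O.O/XX.] O move#1: (0,1):+1/XO./O.O/XX.*, (0,2):+1/X.O/O.O/XX., (1,1):+1/X../OOO/XX., (2,2):-1/X../O.O/XXO
[XO./O.O/XX.] X move#2: (0,2):-1/XOX/O.O/XX.*, (1,1):-1/XO./OXO/XX., (2,2):-1/XO./O.O/XXX
[XOX/O.O/XX.] O move#3: (1,1):+1/XOX/OOO/XX.*, (2,2):-1/XOX/O.O/XXO
[XOX/OOO/XX.] end (terminal -1, X#4); searched X../O.O/XX. to 4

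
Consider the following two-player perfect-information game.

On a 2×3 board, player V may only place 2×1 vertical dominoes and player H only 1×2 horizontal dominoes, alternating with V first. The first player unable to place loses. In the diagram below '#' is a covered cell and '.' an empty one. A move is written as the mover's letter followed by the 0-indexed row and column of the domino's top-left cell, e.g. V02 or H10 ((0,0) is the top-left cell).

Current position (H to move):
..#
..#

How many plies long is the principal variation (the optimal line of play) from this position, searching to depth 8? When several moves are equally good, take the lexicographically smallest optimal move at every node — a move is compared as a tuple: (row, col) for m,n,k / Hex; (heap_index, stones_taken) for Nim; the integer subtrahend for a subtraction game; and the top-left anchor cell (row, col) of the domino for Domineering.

PV length from [..#/..#]: 1 ply

ply 1, H at ..#/..# | H00=+1→###/..#*; H10=+1→..#/###
ply 2: ###/..# is terminal -1 (V); from ..#/..# depth 8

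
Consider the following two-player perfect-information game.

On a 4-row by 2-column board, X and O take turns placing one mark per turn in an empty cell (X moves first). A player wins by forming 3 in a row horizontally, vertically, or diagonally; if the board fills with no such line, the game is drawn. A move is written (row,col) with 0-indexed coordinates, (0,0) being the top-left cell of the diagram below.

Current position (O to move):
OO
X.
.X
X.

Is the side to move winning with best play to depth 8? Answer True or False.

O winning at [OO/X./.X/X.]: False

p1 O@[OO/X./.X/X.]: (1,1)[OO/XO/.X/X.]-1 (2,0)[OO/X./OX/X.]+0* (3,1)[OO/X./.X/XO]-1
p2 X@[OO/X./OX/X.]: (1,1)[OO/XX/OX/X.]+0* (3,1)[OO/X./OX/XX]+0
p3 O@[OO/XX/OX/X.]: (3,1)[OO/XX/OX/XO]+0*
p4 X@[OO/XX/OX/XO] terminal +0; root [OO/X./.X/X.] d8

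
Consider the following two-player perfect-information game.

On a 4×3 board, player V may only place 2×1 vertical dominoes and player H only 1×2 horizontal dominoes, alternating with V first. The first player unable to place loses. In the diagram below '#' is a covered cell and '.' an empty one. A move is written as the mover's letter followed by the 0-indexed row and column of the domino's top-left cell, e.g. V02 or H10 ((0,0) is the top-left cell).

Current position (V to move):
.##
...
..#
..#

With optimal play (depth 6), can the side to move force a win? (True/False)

V winning at [.##/.../..#/..#]: True

ply 1, V at .##/.../..#/..# | V00=-1→###/#../..#/..#; V10=+1→.##/#../#.#/..#*; V11=+1→.##/.#./.##/..#; V20=+1→.##/.../#.#/#.#; V21=+1→.##/.../.##/.##
ply 2, H at .##/#../#.#/..# | H11=-1→.##/###/#.#/..#*; H30=-1→.##/#../#.#/###
ply 3, V at .##/###/#.#/..# | V21=+1→.##/###/###/.##*
ply 4: .##/###/###/.## is terminal -1 (H); from .##/.../..#/..# depth 6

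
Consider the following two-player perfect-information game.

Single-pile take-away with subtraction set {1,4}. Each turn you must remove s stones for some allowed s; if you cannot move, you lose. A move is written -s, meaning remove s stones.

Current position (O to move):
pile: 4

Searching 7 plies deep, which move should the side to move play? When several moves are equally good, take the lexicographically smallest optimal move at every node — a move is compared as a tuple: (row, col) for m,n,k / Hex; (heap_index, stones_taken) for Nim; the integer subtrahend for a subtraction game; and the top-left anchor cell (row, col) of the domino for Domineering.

[4] O move#1: -1:-1/3, -4:+1/0*
[0] end (terminal -1, X#2); searched 4 to 7

O's best at [4]: -4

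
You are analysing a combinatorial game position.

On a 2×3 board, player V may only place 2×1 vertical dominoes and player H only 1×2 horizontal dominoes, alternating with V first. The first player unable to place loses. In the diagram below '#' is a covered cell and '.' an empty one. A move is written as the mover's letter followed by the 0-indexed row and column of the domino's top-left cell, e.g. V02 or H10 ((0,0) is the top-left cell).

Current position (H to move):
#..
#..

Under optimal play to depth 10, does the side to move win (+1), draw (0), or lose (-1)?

value(#../#.., H) = +1

[#../#..] H move#1: H01:+1/###/#..*, H11:+1/#../###
[###/#..] end (terminal -1, V#2); searched #../#.. to 10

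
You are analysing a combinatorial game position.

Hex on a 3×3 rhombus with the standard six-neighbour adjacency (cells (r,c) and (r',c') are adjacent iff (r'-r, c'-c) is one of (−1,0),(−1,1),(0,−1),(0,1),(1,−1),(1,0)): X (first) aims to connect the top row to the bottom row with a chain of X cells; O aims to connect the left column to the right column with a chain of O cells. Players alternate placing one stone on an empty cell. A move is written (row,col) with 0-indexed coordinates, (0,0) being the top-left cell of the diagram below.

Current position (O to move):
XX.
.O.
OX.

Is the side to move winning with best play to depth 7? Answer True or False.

O winning at [XX./.O./OX.]: True

ply 1, O at XX./.O./OX. | (0,2)=+1→XXO/.O./OX.*; (1,0)=+1→XX./OO./OX.; (1,2)=+1→XX./.OO/OX.; (2,2)=+1→XX./.O./OXO
ply 2: XXO/.O./OX. is terminal -1 (X); from XX./.O./OX. depth 7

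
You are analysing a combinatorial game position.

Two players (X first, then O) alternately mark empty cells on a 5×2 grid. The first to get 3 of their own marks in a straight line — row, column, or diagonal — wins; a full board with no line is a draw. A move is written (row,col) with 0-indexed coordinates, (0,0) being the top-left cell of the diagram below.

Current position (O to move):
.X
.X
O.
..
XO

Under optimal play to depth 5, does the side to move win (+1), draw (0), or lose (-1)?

[.X/.X/O./../XO] O move#1: (0,0):-1/OX/.X/O./../XO, (1,0):-1/.X/OX/O./../XO, (2,1):+1/.X/.X/OO/../XO*, (3,0):-1/.X/.X/O./O./XO, (3,1):-1/.X/.X/O./.O/XO
[.X/.X/OO/../XO] X move#2: (0,0):-1/XX/.X/OO/../XO*, (1,0):-1/.X/XX/OO/../XO, (3,0):-1/.X/.X/OO/X./XO, (3,1):-1/.X/.X/OO/.X/XO
[XX/.X/OO/../XO] O move#3: (1,0):+1/XX/OX/OO/../XO*, (3,0):+1/XX/.X/OO/O./XO, (3,1):+1/XX/.X/OO/.O/XO
[XX/OX/OO/../XO] X move#4: (3,0):-1/XX/OX/OO/X./XO*, (3,1):-1/XX/OX/OO/.X/XO
[XX/OX/OO/X./XO] O move#5: (3,1):+1/XX/OX/OO/XO/XO*
[XX/OX/OO/XO/XO] end (terminal -1, X#6); searched .X/.X/O./../XO to 5

value(.X/.X/O./../XO, O) = +1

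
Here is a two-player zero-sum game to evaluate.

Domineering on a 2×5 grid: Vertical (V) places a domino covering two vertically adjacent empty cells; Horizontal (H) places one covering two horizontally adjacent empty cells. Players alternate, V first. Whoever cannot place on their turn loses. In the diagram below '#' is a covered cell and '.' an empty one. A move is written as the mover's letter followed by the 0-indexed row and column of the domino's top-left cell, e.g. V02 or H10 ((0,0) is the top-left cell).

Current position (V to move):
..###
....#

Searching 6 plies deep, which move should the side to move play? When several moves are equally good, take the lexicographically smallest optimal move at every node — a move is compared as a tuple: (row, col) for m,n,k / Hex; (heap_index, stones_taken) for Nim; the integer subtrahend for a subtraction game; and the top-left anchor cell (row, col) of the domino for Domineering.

V's best at [..###/....#]: V01

p1 V@[..###/....#]: V00[#.###/#...#]-1 V01[.####/.#..#]+1*
p2 H@[.####/.#..#]: H12[.####/.####]-1*
p3 V@[.####/.####]: V00[#####/#####]+1*
p4 H@[#####/#####] terminal -1; root [..###/....#] d6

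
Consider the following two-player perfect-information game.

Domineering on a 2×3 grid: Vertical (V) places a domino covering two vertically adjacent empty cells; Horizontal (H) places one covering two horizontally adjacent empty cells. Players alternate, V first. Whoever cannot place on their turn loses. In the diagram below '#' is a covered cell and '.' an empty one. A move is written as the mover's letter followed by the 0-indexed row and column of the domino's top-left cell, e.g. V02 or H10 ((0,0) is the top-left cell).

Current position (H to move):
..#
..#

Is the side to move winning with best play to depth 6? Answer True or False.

p1 H@[..#/..#]: H00[###/..#]+1* H10[..#/###]+1
p2 V@[###/..#] terminal -1; root [..#/..#] d6

H winning at [..#/..#]: True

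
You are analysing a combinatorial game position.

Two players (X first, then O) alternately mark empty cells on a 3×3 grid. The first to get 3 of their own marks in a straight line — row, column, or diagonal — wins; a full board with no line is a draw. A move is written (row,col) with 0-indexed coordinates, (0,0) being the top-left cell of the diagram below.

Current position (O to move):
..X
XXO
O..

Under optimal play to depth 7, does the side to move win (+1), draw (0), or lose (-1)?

value(..X/XXO/O.., O) = 0

ply 1, O at ..X/XXO/O.. | (0,0)=+0→O.X/XXO/O..*; (0,1)=+0→.OX/XXO/O..; (2,1)=+0→..X/XXO/OO.; (2,2)=+0→..X/XXO/O.O
ply 2, X at O.X/XXO/O.. | (0,1)=+0→OXX/XXO/O..*; (2,1)=+0→O.X/XXO/OX.; (2,2)=+0→O.X/XXO/O.X
ply 3, O at OXX/XXO/O.. | (2,1)=+0→OXX/XXO/OO.*; (2,2)=-1→OXX/XXO/O.O
ply 4, X at OXX/XXO/OO. | (2,2)=+0→OXX/XXO/OOX*
ply 5: OXX/XXO/OOX is terminal +0 (O); from ..X/XXO/O.. depth 7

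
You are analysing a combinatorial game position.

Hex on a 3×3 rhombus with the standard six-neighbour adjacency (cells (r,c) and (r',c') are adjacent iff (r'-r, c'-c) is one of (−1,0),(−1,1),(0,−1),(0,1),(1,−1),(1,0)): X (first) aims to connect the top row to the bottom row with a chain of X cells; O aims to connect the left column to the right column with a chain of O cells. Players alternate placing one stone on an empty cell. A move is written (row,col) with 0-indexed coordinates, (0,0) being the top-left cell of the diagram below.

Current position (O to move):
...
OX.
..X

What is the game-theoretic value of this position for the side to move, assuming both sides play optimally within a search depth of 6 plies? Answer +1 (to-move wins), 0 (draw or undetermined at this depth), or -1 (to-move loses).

[.../OX./..X] O move#1: (0,0):-1/O../OX./..X*, (0,1):-1/.O./OX./..X, (0,2):-1/..O/OX./..X, (1,2):-1/.../OXO/..X, (2,0):-1/.../OX./O.X, (2,1):-1/.../OX./.OX
[O../OX./..X] X move#2: (0,1):+1/OX./OX./..X*, (0,2):+1/O.X/OX./..X, (1,2):+1/O../OXX/..X, (2,0):+1/O../OX./X.X, (2,1):+1/O../OX./.XX
[OX./OX./..X] O move#3: (0,2):-1/OXO/OX./..X*, (1,2):-1/OX./OXO/..X, (2,0):-1/OX./OX./O.X, (2,1):-1/OX./OX./.OX
[OXO/OX./..X] X move#4: (1,2):+1/OXO/OXX/..X*, (2,0):+1/OXO/OX./X.X, (2,1):+1/OXO/OX./.XX
[OXO/OXX/..X] end (terminal -1, O#5); searched .../OX./..X to 6

value(.../OX./..X, O) = -1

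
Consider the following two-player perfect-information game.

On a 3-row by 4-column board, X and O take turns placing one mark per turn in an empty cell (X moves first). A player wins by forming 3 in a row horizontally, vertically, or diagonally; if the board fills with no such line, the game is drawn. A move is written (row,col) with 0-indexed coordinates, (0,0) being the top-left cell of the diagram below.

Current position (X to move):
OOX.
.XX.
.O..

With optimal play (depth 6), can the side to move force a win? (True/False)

p1 X@[OOX./.XX./.O..]: (0,3)[OOXX/.XX./.O..]+1* (1,0)[OOX./XXX./.O..]+1 (1,3)[OOX./.XXX/.O..]+1 (2,0)[OOX./.XX./XO..]+1 (2,2)[OOX./.XX./.OX.]+1 (2,3)[OOX./.XX./.O.X]+1
p2 O@[OOXX/.XX./.O..]: (1,0)[OOXX/OXX./.O..]-1* (1,3)[OOXX/.XXO/.O..]-1 (2,0)[OOXX/.XX./OO..]-1 (2,2)[OOXX/.XX./.OO.]-1 (2,3)[OOXX/.XX./.O.O]-1
p3 X@[OOXX/OXX./.O..]: (1,3)[OOXX/OXXX/.O..]+1* (2,0)[OOXX/OXX./XO..]+1 (2,2)[OOXX/OXX./.OX.]+1 (2,3)[OOXX/OXX./.O.X]-1
p4 O@[OOXX/OXXX/.O..] terminal -1; root [OOX./.XX./.O..] d6

X winning at [OOX./.XX./.O..]: True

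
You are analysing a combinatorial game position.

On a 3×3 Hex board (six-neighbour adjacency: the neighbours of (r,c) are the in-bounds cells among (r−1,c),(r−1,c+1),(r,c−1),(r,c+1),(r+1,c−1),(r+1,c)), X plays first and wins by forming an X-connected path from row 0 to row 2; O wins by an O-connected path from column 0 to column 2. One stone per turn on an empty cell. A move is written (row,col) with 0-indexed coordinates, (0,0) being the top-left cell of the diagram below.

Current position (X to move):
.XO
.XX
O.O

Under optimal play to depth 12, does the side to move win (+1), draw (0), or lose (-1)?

value(.XO/.XX/O.O, X) = +1

p1 X@[.XO/.XX/O.O]: (0,0)[XXO/.XX/O.O]-1 (1,0)[.XO/XXX/O.O]-1 (2,1)[.XO/.XX/OXO]+1*
p2 O@[.XO/.XX/OXO] terminal -1; root [.XO/.XX/O.O] d12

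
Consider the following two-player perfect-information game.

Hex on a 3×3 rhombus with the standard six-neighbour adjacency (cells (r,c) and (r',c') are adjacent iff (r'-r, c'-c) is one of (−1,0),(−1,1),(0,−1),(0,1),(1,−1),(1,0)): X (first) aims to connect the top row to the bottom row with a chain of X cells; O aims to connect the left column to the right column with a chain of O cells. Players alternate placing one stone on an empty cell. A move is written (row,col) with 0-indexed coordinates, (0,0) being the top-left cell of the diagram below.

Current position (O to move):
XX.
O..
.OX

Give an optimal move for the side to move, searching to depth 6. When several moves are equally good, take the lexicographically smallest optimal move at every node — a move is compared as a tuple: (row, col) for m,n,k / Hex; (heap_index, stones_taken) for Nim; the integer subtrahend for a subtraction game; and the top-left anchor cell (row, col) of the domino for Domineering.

O's best at [XX./O../.OX]: (1,1)

[XX./O../.OX] O move#1: (0,2):-1/XXO/O../.OX, (1,1):+1/XX./OO./.OX*, (1,2):+1/XX./O.O/.OX, (2,0):-1/XX./O../OOX
[XX./OO./.OX] X move#2: (0,2):-1/XXX/OO./.OX*, (1,2):-1/XX./OOX/.OX, (2,0):-1/XX./OO./XOX
[XXX/OO./.OX] O move#3: (1,2):+1/XXX/OOO/.OX*, (2,0):-1/XXX/OO./OOX
[XXX/OOO/.OX] end (terminal -1, X#4); searched XX./O../.OX to 6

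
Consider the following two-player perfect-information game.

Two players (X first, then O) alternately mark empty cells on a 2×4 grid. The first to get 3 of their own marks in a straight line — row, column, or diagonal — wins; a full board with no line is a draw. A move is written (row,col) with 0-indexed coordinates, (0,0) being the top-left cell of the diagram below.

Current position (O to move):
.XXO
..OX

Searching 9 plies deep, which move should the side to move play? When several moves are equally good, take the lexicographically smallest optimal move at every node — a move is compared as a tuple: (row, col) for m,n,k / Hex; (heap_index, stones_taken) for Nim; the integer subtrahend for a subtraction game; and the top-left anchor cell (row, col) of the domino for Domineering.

p1 O@[.XXO/..OX]: (0,0)[OXXO/..OX]+0* (1,0)[.XXO/O.OX]-1 (1,1)[.XXO/.OOX]-1
p2 X@[OXXO/..OX]: (1,0)[OXXO/X.OX]+0* (1,1)[OXXO/.XOX]+0
p3 O@[OXXO/X.OX]: (1,1)[OXXO/XOOX]+0*
p4 X@[OXXO/XOOX] terminal +0; root [.XXO/..OX] d9

O's best at [.XXO/..OX]: (0,0)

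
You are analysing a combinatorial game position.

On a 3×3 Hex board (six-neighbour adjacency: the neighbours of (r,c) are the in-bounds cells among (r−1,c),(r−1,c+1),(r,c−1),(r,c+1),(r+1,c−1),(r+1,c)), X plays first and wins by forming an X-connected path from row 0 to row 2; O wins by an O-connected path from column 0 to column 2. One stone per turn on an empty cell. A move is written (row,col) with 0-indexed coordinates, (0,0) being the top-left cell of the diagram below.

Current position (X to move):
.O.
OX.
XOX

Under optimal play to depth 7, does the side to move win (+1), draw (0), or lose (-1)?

value(.O./OX./XOX, X) = +1

p1 X@[.O./OX./XOX]: (0,0)[XO./OX./XOX]-1 (0,2)[.OX/OX./XOX]+1* (1,2)[.O./OXX/XOX]-1
p2 O@[.OX/OX./XOX] terminal -1; root [.O./OX./XOX] d7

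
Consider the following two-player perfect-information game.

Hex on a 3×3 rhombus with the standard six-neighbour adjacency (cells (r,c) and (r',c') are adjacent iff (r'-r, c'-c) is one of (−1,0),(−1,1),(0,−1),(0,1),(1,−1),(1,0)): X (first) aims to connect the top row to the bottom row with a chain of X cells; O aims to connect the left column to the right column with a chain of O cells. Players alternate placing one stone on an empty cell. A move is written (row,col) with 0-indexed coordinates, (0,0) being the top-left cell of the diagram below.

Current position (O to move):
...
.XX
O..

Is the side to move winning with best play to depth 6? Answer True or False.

O winning at [.../.XX/O..]: False

ply 1, O at .../.XX/O.. | (0,0)=-1→O../.XX/O..*; (0,1)=-1→.O./.XX/O..; (0,2)=-1→..O/.XX/O..; (1,0)=-1→.../OXX/O..; (2,1)=-1→.../.XX/OO.; (2,2)=-1→.../.XX/O.O
ply 2, X at O../.XX/O.. | (0,1)=+1→OX./.XX/O..*; (0,2)=+1→O.X/.XX/O..; (1,0)=+1→O../XXX/O..; (2,1)=+1→O../.XX/OX.; (2,2)=+1→O../.XX/O.X
ply 3, O at OX./.XX/O.. | (0,2)=-1→OXO/.XX/O..*; (1,0)=-1→OX./OXX/O..; (2,1)=-1→OX./.XX/OO.; (2,2)=-1→OX./.XX/O.O
ply 4, X at OXO/.XX/O.. | (1,0)=+1→OXO/XXX/O..*; (2,1)=+1→OXO/.XX/OX.; (2,2)=+1→OXO/.XX/O.X
ply 5, O at OXO/XXX/O.. | (2,1)=-1→OXO/XXX/OO.*; (2,2)=-1→OXO/XXX/O.O
ply 6, X at OXO/XXX/OO. | (2,2)=+1→OXO/XXX/OOX*
ply 7: OXO/XXX/OOX is terminal -1 (O); from .../.XX/O.. depth 6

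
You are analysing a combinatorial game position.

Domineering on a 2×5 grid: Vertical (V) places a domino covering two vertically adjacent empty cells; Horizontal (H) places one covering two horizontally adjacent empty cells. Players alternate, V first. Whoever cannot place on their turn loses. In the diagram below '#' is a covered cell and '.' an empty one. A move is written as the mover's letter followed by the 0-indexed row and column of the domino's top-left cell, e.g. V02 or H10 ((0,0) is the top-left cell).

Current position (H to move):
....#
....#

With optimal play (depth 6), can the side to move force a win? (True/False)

[....#/....#] H move#1: H00:-1/##..#/....#, H01:+1/.##.#/....#*, H02:-1/..###/....#, H10:-1/....#/##..#, H11:+1/....#/.##.#, H12:-1/....#/..###
[.##.#/....#] V move#2: V00:-1/###.#/#...#*, V03:-1/.####/...##
[###.#/#...#] H move#3: H11:-1/###.#/###.#, H12:+1/###.#/#.###*
[###.#/#.###] end (terminal -1, V#4); searched ....#/....# to 6

H winning at [....#/....#]: True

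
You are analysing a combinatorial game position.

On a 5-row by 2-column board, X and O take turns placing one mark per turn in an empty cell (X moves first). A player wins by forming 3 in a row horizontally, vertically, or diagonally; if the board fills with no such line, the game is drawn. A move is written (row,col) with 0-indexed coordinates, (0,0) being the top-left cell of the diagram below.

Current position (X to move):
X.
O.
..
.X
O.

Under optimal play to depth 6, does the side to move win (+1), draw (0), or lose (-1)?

[X./O./../.X/O.] X move#1: (0,1):+0/XX/O./../.X/O., (1,1):+0/X./OX/../.X/O., (2,0):+0/X./O./X./.X/O., (2,1):+1/X./O./.X/.X/O.*, (3,0):+0/X./O./../XX/O., (4,1):+0/X./O./../.X/OX
[X./O./.X/.X/O.] O move#2: (0,1):-1/XO/O./.X/.X/O.*, (1,1):-1/X./OO/.X/.X/O., (2,0):-1/X./O./OX/.X/O., (3,0):-1/X./O./.X/OX/O., (4,1):-1/X./O./.X/.X/OO
[XO/O./.X/.X/O.] X move#3: (1,1):+1/XO/OX/.X/.X/O.*, (2,0):+1/XO/O./XX/.X/O., (3,0):+1/XO/O./.X/XX/O., (4,1):+1/XO/O./.X/.X/OX
[XO/OX/.X/.X/O.] end (terminal -1, O#4); searched X./O./../.X/O. to 6

value(X./O./../.X/O., X) = +1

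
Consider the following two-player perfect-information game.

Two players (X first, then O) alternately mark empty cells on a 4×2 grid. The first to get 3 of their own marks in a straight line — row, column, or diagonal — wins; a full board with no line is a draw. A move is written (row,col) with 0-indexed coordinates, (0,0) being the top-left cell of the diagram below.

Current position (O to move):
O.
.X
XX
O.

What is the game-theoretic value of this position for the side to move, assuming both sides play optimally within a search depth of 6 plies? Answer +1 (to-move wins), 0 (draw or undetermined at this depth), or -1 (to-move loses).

[O./.X/XX/O.] O move#1: (0,1):-1/OO/.X/XX/O.*, (1,0):-1/O./OX/XX/O., (3,1):-1/O./.X/XX/OO
[OO/.X/XX/O.] X move#2: (1,0):+0/OO/XX/XX/O., (3,1):+1/OO/.X/XX/OX*
[OO/.X/XX/OX] end (terminal -1, O#3); searched O./.X/XX/O. to 6

value(O./.X/XX/O., O) = -1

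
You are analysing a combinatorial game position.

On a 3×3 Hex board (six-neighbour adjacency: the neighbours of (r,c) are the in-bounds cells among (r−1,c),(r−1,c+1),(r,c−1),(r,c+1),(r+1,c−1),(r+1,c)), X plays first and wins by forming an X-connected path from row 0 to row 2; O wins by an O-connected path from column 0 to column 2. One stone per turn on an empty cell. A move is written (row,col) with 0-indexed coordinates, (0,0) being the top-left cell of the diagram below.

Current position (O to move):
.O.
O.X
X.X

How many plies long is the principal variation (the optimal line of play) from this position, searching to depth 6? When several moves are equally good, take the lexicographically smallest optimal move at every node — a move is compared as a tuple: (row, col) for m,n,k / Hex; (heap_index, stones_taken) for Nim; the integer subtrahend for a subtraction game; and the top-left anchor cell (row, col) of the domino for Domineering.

[.O./O.X/X.X] O move#1: (0,0):-1/OO./O.X/X.X, (0,2):+1/.OO/O.X/X.X*, (1,1):-1/.O./OOX/X.X, (2,1):-1/.O./O.X/XOX
[.OO/O.X/X.X] end (terminal -1, X#2); searched .O./O.X/X.X to 6

PV length from [.O./O.X/X.X]: 1 ply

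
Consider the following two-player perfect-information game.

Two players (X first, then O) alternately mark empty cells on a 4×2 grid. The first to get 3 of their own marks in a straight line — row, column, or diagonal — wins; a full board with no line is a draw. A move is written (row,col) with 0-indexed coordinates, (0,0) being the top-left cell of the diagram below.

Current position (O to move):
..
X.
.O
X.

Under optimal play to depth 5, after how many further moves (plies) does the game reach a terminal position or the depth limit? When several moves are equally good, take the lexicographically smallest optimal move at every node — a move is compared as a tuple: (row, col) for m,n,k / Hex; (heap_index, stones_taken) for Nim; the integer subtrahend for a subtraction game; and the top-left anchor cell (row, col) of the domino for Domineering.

PV length from [../X./.O/X.]: 5 plies

p1 O@[../X./.O/X.]: (0,0)[O./X./.O/X.]-1 (0,1)[.O/X./.O/X.]-1 (1,1)[../XO/.O/X.]-1 (2,0)[../X./OO/X.]+0* (3,1)[../X./.O/XO]-1
p2 X@[../X./OO/X.]: (0,0)[X./X./OO/X.]-1 (0,1)[.X/X./OO/X.]+0* (1,1)[../XX/OO/X.]+0 (3,1)[../X./OO/XX]+0
p3 O@[.X/X./OO/X.]: (0,0)[OX/X./OO/X.]+0* (1,1)[.X/XO/OO/X.]+0 (3,1)[.X/X./OO/XO]+0
p4 X@[OX/X./OO/X.]: (1,1)[OX/XX/OO/X.]+0* (3,1)[OX/X./OO/XX]+0
p5 O@[OX/XX/OO/X.]: (3,1)[OX/XX/OO/XO]+0*
p6 X@[OX/XX/OO/XO] terminal +0; root [../X./.O/X.] d5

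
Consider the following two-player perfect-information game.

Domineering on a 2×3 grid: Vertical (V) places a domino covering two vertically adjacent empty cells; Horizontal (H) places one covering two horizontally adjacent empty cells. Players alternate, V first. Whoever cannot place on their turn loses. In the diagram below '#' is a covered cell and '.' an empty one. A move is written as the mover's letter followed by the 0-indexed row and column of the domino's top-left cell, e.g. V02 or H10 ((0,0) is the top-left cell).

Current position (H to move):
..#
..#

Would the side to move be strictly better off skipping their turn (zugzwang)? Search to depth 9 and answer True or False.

zugzwang(..#/..#, H) = False

p1 H@[..#/..#]: H00[###/..#]+1* H10[..#/###]+1
p2 V@[###/..#] terminal -1; root [..#/..#] d9
suppose H passes — search the same position with V to move:
pass> p1 V@[..#/..#]: V00[#.#/#.#]+1* V01[.##/.##]+1
pass> p2 H@[#.#/#.#] terminal -1; root [..#/..#] d9
for H: play +1, pass -1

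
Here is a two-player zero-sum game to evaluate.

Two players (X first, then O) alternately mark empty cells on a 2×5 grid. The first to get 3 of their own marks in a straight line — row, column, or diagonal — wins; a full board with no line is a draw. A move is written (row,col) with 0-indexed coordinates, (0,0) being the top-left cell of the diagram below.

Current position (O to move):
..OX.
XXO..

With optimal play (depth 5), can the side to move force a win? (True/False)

O winning at [..OX./XXO..]: False

[..OX./XXO..] O move#1: (0,0):+0/O.OX./XXO..*, (0,1):+0/.OOX./XXO.., (0,4):+0/..OXO/XXO.., (1,3):+0/..OX./XXOO., (1,4):+0/..OX./XXO.O
[O.OX./XXO..] X move#2: (0,1):+0/OXOX./XXO..*, (0,4):-1/O.OXX/XXO.., (1,3):-1/O.OX./XXOX., (1,4):-1/O.OX./XXO.X
[OXOX./XXO..] O move#3: (0,4):+0/OXOXO/XXO..*, (1,3):+0/OXOX./XXOO., (1,4):+0/OXOX./XXO.O
[OXOXO/XXO..] X move#4: (1,3):+0/OXOXO/XXOX.*, (1,4):+0/OXOXO/XXO.X
[OXOXO/XXOX.] O move#5: (1,4):+0/OXOXO/XXOXO*
[OXOXO/XXOXO] end (terminal +0, X#6); searched ..OX./XXO.. to 5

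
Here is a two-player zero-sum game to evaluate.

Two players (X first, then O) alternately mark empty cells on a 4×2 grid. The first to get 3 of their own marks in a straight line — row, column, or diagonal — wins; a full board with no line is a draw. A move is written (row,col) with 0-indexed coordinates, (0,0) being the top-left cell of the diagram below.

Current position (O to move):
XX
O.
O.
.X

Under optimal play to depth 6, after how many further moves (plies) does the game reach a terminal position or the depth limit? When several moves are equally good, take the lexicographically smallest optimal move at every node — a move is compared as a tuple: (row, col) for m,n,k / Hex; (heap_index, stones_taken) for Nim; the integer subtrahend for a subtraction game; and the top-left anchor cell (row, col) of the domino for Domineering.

p1 O@[XX/O./O./.X]: (1,1)[XX/OO/O./.X]+0 (2,1)[XX/O./OO/.X]+0 (3,0)[XX/O./O./OX]+1*
p2 X@[XX/O./O./OX] terminal -1; root [XX/O./O./.X] d6

PV length from [XX/O./O./.X]: 1 ply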